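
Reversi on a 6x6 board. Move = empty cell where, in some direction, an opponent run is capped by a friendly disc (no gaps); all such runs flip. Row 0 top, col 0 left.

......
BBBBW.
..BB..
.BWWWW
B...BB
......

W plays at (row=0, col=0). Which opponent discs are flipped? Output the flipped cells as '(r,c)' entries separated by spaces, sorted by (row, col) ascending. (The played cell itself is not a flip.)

Dir NW: edge -> no flip
Dir N: edge -> no flip
Dir NE: edge -> no flip
Dir W: edge -> no flip
Dir E: first cell '.' (not opp) -> no flip
Dir SW: edge -> no flip
Dir S: opp run (1,0), next='.' -> no flip
Dir SE: opp run (1,1) (2,2) capped by W -> flip

Answer: (1,1) (2,2)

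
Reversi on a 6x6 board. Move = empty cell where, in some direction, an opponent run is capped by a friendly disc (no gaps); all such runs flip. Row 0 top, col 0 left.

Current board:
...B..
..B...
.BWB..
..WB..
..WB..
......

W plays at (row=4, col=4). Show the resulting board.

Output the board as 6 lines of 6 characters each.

Place W at (4,4); scan 8 dirs for brackets.
Dir NW: opp run (3,3) capped by W -> flip
Dir N: first cell '.' (not opp) -> no flip
Dir NE: first cell '.' (not opp) -> no flip
Dir W: opp run (4,3) capped by W -> flip
Dir E: first cell '.' (not opp) -> no flip
Dir SW: first cell '.' (not opp) -> no flip
Dir S: first cell '.' (not opp) -> no flip
Dir SE: first cell '.' (not opp) -> no flip
All flips: (3,3) (4,3)

Answer: ...B..
..B...
.BWB..
..WW..
..WWW.
......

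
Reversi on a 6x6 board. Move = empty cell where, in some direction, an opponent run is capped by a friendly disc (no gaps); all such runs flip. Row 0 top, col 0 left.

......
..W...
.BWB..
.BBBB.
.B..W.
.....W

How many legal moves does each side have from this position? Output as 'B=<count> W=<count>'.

Answer: B=6 W=6

Derivation:
-- B to move --
(0,1): flips 1 -> legal
(0,2): flips 2 -> legal
(0,3): flips 1 -> legal
(1,1): flips 1 -> legal
(1,3): flips 1 -> legal
(3,5): no bracket -> illegal
(4,3): no bracket -> illegal
(4,5): no bracket -> illegal
(5,3): no bracket -> illegal
(5,4): flips 1 -> legal
B mobility = 6
-- W to move --
(1,0): no bracket -> illegal
(1,1): no bracket -> illegal
(1,3): no bracket -> illegal
(1,4): no bracket -> illegal
(2,0): flips 1 -> legal
(2,4): flips 2 -> legal
(2,5): no bracket -> illegal
(3,0): flips 1 -> legal
(3,5): no bracket -> illegal
(4,0): flips 1 -> legal
(4,2): flips 1 -> legal
(4,3): no bracket -> illegal
(4,5): flips 2 -> legal
(5,0): no bracket -> illegal
(5,1): no bracket -> illegal
(5,2): no bracket -> illegal
W mobility = 6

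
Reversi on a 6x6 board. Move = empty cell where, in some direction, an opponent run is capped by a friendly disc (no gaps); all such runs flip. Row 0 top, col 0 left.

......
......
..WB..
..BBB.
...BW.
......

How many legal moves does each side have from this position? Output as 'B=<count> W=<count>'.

Answer: B=6 W=2

Derivation:
-- B to move --
(1,1): flips 1 -> legal
(1,2): flips 1 -> legal
(1,3): no bracket -> illegal
(2,1): flips 1 -> legal
(3,1): no bracket -> illegal
(3,5): no bracket -> illegal
(4,5): flips 1 -> legal
(5,3): no bracket -> illegal
(5,4): flips 1 -> legal
(5,5): flips 1 -> legal
B mobility = 6
-- W to move --
(1,2): no bracket -> illegal
(1,3): no bracket -> illegal
(1,4): no bracket -> illegal
(2,1): no bracket -> illegal
(2,4): flips 2 -> legal
(2,5): no bracket -> illegal
(3,1): no bracket -> illegal
(3,5): no bracket -> illegal
(4,1): no bracket -> illegal
(4,2): flips 2 -> legal
(4,5): no bracket -> illegal
(5,2): no bracket -> illegal
(5,3): no bracket -> illegal
(5,4): no bracket -> illegal
W mobility = 2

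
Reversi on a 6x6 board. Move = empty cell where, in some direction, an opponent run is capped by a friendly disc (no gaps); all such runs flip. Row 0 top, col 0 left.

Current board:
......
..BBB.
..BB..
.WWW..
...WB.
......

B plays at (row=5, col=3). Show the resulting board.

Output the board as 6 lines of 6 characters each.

Answer: ......
..BBB.
..BB..
.WWB..
...BB.
...B..

Derivation:
Place B at (5,3); scan 8 dirs for brackets.
Dir NW: first cell '.' (not opp) -> no flip
Dir N: opp run (4,3) (3,3) capped by B -> flip
Dir NE: first cell 'B' (not opp) -> no flip
Dir W: first cell '.' (not opp) -> no flip
Dir E: first cell '.' (not opp) -> no flip
Dir SW: edge -> no flip
Dir S: edge -> no flip
Dir SE: edge -> no flip
All flips: (3,3) (4,3)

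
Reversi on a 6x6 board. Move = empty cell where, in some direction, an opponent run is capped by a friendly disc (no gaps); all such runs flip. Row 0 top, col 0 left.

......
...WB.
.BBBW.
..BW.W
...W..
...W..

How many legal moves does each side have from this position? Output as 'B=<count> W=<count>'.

-- B to move --
(0,2): no bracket -> illegal
(0,3): flips 1 -> legal
(0,4): flips 1 -> legal
(1,2): flips 1 -> legal
(1,5): no bracket -> illegal
(2,5): flips 1 -> legal
(3,4): flips 2 -> legal
(4,2): no bracket -> illegal
(4,4): flips 1 -> legal
(4,5): no bracket -> illegal
(5,2): no bracket -> illegal
(5,4): flips 1 -> legal
B mobility = 7
-- W to move --
(0,3): no bracket -> illegal
(0,4): flips 1 -> legal
(0,5): no bracket -> illegal
(1,0): flips 2 -> legal
(1,1): flips 1 -> legal
(1,2): no bracket -> illegal
(1,5): flips 1 -> legal
(2,0): flips 3 -> legal
(2,5): no bracket -> illegal
(3,0): no bracket -> illegal
(3,1): flips 2 -> legal
(3,4): no bracket -> illegal
(4,1): no bracket -> illegal
(4,2): no bracket -> illegal
W mobility = 6

Answer: B=7 W=6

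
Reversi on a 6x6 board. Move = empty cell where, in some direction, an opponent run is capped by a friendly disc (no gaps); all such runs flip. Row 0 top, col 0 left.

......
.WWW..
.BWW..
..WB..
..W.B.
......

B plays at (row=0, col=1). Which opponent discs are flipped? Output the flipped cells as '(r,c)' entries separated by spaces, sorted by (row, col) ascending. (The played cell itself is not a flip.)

Dir NW: edge -> no flip
Dir N: edge -> no flip
Dir NE: edge -> no flip
Dir W: first cell '.' (not opp) -> no flip
Dir E: first cell '.' (not opp) -> no flip
Dir SW: first cell '.' (not opp) -> no flip
Dir S: opp run (1,1) capped by B -> flip
Dir SE: opp run (1,2) (2,3), next='.' -> no flip

Answer: (1,1)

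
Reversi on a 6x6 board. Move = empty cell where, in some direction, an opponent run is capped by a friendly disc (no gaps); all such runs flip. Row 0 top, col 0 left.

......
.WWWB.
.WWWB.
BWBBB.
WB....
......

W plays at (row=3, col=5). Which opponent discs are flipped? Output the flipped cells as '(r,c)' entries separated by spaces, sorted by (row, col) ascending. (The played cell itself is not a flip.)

Dir NW: opp run (2,4) capped by W -> flip
Dir N: first cell '.' (not opp) -> no flip
Dir NE: edge -> no flip
Dir W: opp run (3,4) (3,3) (3,2) capped by W -> flip
Dir E: edge -> no flip
Dir SW: first cell '.' (not opp) -> no flip
Dir S: first cell '.' (not opp) -> no flip
Dir SE: edge -> no flip

Answer: (2,4) (3,2) (3,3) (3,4)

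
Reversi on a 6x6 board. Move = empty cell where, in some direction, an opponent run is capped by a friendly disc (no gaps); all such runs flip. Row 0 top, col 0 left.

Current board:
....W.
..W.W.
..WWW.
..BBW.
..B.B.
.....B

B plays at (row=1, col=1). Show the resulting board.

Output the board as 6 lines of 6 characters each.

Place B at (1,1); scan 8 dirs for brackets.
Dir NW: first cell '.' (not opp) -> no flip
Dir N: first cell '.' (not opp) -> no flip
Dir NE: first cell '.' (not opp) -> no flip
Dir W: first cell '.' (not opp) -> no flip
Dir E: opp run (1,2), next='.' -> no flip
Dir SW: first cell '.' (not opp) -> no flip
Dir S: first cell '.' (not opp) -> no flip
Dir SE: opp run (2,2) capped by B -> flip
All flips: (2,2)

Answer: ....W.
.BW.W.
..BWW.
..BBW.
..B.B.
.....B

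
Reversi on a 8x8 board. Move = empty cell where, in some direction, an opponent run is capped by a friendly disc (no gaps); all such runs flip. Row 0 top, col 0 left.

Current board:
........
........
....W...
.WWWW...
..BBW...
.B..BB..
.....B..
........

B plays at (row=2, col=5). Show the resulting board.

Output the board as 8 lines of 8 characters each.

Place B at (2,5); scan 8 dirs for brackets.
Dir NW: first cell '.' (not opp) -> no flip
Dir N: first cell '.' (not opp) -> no flip
Dir NE: first cell '.' (not opp) -> no flip
Dir W: opp run (2,4), next='.' -> no flip
Dir E: first cell '.' (not opp) -> no flip
Dir SW: opp run (3,4) capped by B -> flip
Dir S: first cell '.' (not opp) -> no flip
Dir SE: first cell '.' (not opp) -> no flip
All flips: (3,4)

Answer: ........
........
....WB..
.WWWB...
..BBW...
.B..BB..
.....B..
........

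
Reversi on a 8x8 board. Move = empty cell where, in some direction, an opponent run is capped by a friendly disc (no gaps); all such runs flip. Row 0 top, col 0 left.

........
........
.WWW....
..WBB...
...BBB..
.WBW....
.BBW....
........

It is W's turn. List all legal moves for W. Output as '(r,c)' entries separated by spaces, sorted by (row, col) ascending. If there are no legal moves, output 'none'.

(2,4): no bracket -> illegal
(2,5): no bracket -> illegal
(3,5): flips 3 -> legal
(3,6): no bracket -> illegal
(4,1): flips 1 -> legal
(4,2): no bracket -> illegal
(4,6): no bracket -> illegal
(5,0): no bracket -> illegal
(5,4): flips 1 -> legal
(5,5): flips 2 -> legal
(5,6): flips 2 -> legal
(6,0): flips 2 -> legal
(7,0): no bracket -> illegal
(7,1): flips 2 -> legal
(7,2): no bracket -> illegal
(7,3): flips 1 -> legal

Answer: (3,5) (4,1) (5,4) (5,5) (5,6) (6,0) (7,1) (7,3)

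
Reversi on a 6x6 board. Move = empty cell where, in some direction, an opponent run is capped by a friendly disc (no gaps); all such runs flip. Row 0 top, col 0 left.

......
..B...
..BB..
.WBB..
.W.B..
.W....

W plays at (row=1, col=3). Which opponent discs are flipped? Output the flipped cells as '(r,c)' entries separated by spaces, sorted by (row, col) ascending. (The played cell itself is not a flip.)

Answer: (2,2)

Derivation:
Dir NW: first cell '.' (not opp) -> no flip
Dir N: first cell '.' (not opp) -> no flip
Dir NE: first cell '.' (not opp) -> no flip
Dir W: opp run (1,2), next='.' -> no flip
Dir E: first cell '.' (not opp) -> no flip
Dir SW: opp run (2,2) capped by W -> flip
Dir S: opp run (2,3) (3,3) (4,3), next='.' -> no flip
Dir SE: first cell '.' (not opp) -> no flip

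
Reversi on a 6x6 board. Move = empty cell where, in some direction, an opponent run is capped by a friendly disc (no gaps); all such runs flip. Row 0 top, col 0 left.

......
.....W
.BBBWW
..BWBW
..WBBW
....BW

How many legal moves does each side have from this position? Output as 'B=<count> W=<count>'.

Answer: B=3 W=7

Derivation:
-- B to move --
(0,4): no bracket -> illegal
(0,5): no bracket -> illegal
(1,3): no bracket -> illegal
(1,4): flips 1 -> legal
(3,1): no bracket -> illegal
(4,1): flips 1 -> legal
(5,1): no bracket -> illegal
(5,2): flips 1 -> legal
(5,3): no bracket -> illegal
B mobility = 3
-- W to move --
(1,0): no bracket -> illegal
(1,1): flips 1 -> legal
(1,2): flips 4 -> legal
(1,3): flips 1 -> legal
(1,4): no bracket -> illegal
(2,0): flips 3 -> legal
(3,0): no bracket -> illegal
(3,1): flips 1 -> legal
(4,1): no bracket -> illegal
(5,2): flips 2 -> legal
(5,3): flips 3 -> legal
W mobility = 7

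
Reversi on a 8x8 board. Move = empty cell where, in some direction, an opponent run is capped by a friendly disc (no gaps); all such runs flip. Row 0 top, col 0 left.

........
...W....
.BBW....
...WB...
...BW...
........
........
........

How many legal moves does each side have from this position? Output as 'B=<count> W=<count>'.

-- B to move --
(0,2): no bracket -> illegal
(0,3): flips 3 -> legal
(0,4): flips 1 -> legal
(1,2): flips 1 -> legal
(1,4): no bracket -> illegal
(2,4): flips 1 -> legal
(3,2): flips 1 -> legal
(3,5): no bracket -> illegal
(4,2): no bracket -> illegal
(4,5): flips 1 -> legal
(5,3): no bracket -> illegal
(5,4): flips 1 -> legal
(5,5): flips 2 -> legal
B mobility = 8
-- W to move --
(1,0): no bracket -> illegal
(1,1): flips 1 -> legal
(1,2): no bracket -> illegal
(2,0): flips 2 -> legal
(2,4): flips 1 -> legal
(2,5): no bracket -> illegal
(3,0): no bracket -> illegal
(3,1): flips 1 -> legal
(3,2): no bracket -> illegal
(3,5): flips 1 -> legal
(4,2): flips 1 -> legal
(4,5): flips 1 -> legal
(5,2): no bracket -> illegal
(5,3): flips 1 -> legal
(5,4): no bracket -> illegal
W mobility = 8

Answer: B=8 W=8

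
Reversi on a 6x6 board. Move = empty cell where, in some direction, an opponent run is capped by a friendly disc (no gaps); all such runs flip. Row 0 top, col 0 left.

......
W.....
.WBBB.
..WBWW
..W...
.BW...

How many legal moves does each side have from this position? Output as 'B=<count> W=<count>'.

-- B to move --
(0,0): no bracket -> illegal
(0,1): no bracket -> illegal
(1,1): no bracket -> illegal
(1,2): no bracket -> illegal
(2,0): flips 1 -> legal
(2,5): no bracket -> illegal
(3,0): no bracket -> illegal
(3,1): flips 1 -> legal
(4,1): flips 1 -> legal
(4,3): no bracket -> illegal
(4,4): flips 1 -> legal
(4,5): flips 1 -> legal
(5,3): flips 1 -> legal
B mobility = 6
-- W to move --
(1,1): no bracket -> illegal
(1,2): flips 2 -> legal
(1,3): flips 1 -> legal
(1,4): flips 2 -> legal
(1,5): flips 2 -> legal
(2,5): flips 3 -> legal
(3,1): no bracket -> illegal
(4,0): no bracket -> illegal
(4,1): no bracket -> illegal
(4,3): no bracket -> illegal
(4,4): no bracket -> illegal
(5,0): flips 1 -> legal
W mobility = 6

Answer: B=6 W=6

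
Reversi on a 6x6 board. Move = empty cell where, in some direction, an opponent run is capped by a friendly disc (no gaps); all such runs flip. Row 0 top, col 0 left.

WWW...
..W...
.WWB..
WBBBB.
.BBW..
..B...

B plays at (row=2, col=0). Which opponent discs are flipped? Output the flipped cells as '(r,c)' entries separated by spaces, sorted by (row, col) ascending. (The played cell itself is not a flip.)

Dir NW: edge -> no flip
Dir N: first cell '.' (not opp) -> no flip
Dir NE: first cell '.' (not opp) -> no flip
Dir W: edge -> no flip
Dir E: opp run (2,1) (2,2) capped by B -> flip
Dir SW: edge -> no flip
Dir S: opp run (3,0), next='.' -> no flip
Dir SE: first cell 'B' (not opp) -> no flip

Answer: (2,1) (2,2)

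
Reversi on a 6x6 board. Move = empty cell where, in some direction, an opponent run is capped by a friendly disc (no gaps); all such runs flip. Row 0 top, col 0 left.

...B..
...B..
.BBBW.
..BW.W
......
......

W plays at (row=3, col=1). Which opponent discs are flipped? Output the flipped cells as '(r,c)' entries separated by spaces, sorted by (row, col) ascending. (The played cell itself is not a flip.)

Answer: (3,2)

Derivation:
Dir NW: first cell '.' (not opp) -> no flip
Dir N: opp run (2,1), next='.' -> no flip
Dir NE: opp run (2,2) (1,3), next='.' -> no flip
Dir W: first cell '.' (not opp) -> no flip
Dir E: opp run (3,2) capped by W -> flip
Dir SW: first cell '.' (not opp) -> no flip
Dir S: first cell '.' (not opp) -> no flip
Dir SE: first cell '.' (not opp) -> no flip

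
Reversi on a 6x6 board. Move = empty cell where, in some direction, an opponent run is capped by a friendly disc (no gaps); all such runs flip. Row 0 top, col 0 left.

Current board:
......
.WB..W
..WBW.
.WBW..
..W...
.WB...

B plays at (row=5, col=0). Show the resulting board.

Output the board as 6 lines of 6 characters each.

Answer: ......
.WB..W
..WBW.
.WBW..
..W...
BBB...

Derivation:
Place B at (5,0); scan 8 dirs for brackets.
Dir NW: edge -> no flip
Dir N: first cell '.' (not opp) -> no flip
Dir NE: first cell '.' (not opp) -> no flip
Dir W: edge -> no flip
Dir E: opp run (5,1) capped by B -> flip
Dir SW: edge -> no flip
Dir S: edge -> no flip
Dir SE: edge -> no flip
All flips: (5,1)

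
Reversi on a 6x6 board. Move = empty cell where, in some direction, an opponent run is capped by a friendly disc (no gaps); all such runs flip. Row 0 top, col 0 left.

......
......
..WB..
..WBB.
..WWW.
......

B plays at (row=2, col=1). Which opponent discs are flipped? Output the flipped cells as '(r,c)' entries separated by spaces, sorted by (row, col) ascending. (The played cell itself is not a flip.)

Dir NW: first cell '.' (not opp) -> no flip
Dir N: first cell '.' (not opp) -> no flip
Dir NE: first cell '.' (not opp) -> no flip
Dir W: first cell '.' (not opp) -> no flip
Dir E: opp run (2,2) capped by B -> flip
Dir SW: first cell '.' (not opp) -> no flip
Dir S: first cell '.' (not opp) -> no flip
Dir SE: opp run (3,2) (4,3), next='.' -> no flip

Answer: (2,2)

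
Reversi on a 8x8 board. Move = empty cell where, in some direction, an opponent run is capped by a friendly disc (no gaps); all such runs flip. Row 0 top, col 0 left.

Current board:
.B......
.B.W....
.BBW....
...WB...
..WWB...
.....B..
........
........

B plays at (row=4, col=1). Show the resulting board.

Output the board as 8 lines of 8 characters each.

Place B at (4,1); scan 8 dirs for brackets.
Dir NW: first cell '.' (not opp) -> no flip
Dir N: first cell '.' (not opp) -> no flip
Dir NE: first cell '.' (not opp) -> no flip
Dir W: first cell '.' (not opp) -> no flip
Dir E: opp run (4,2) (4,3) capped by B -> flip
Dir SW: first cell '.' (not opp) -> no flip
Dir S: first cell '.' (not opp) -> no flip
Dir SE: first cell '.' (not opp) -> no flip
All flips: (4,2) (4,3)

Answer: .B......
.B.W....
.BBW....
...WB...
.BBBB...
.....B..
........
........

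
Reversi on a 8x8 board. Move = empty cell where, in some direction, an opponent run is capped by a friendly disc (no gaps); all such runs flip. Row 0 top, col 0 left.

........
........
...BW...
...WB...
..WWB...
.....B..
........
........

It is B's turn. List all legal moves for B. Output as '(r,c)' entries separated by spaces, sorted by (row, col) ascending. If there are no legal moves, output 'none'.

Answer: (1,4) (2,2) (2,5) (3,2) (4,1) (5,2) (5,3)

Derivation:
(1,3): no bracket -> illegal
(1,4): flips 1 -> legal
(1,5): no bracket -> illegal
(2,2): flips 1 -> legal
(2,5): flips 1 -> legal
(3,1): no bracket -> illegal
(3,2): flips 1 -> legal
(3,5): no bracket -> illegal
(4,1): flips 2 -> legal
(5,1): no bracket -> illegal
(5,2): flips 1 -> legal
(5,3): flips 2 -> legal
(5,4): no bracket -> illegal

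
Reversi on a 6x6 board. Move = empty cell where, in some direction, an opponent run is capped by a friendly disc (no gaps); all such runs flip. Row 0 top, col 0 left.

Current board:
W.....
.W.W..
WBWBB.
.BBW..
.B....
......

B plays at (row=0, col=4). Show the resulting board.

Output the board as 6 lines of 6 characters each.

Answer: W...B.
.W.B..
WBBBB.
.BBW..
.B....
......

Derivation:
Place B at (0,4); scan 8 dirs for brackets.
Dir NW: edge -> no flip
Dir N: edge -> no flip
Dir NE: edge -> no flip
Dir W: first cell '.' (not opp) -> no flip
Dir E: first cell '.' (not opp) -> no flip
Dir SW: opp run (1,3) (2,2) capped by B -> flip
Dir S: first cell '.' (not opp) -> no flip
Dir SE: first cell '.' (not opp) -> no flip
All flips: (1,3) (2,2)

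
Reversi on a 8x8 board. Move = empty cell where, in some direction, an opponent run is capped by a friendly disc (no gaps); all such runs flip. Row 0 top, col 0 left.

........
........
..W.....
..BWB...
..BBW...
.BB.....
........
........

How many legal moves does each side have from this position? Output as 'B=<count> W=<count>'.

-- B to move --
(1,1): no bracket -> illegal
(1,2): flips 1 -> legal
(1,3): no bracket -> illegal
(2,1): no bracket -> illegal
(2,3): flips 1 -> legal
(2,4): flips 1 -> legal
(3,1): no bracket -> illegal
(3,5): no bracket -> illegal
(4,5): flips 1 -> legal
(5,3): no bracket -> illegal
(5,4): flips 1 -> legal
(5,5): no bracket -> illegal
B mobility = 5
-- W to move --
(2,1): no bracket -> illegal
(2,3): no bracket -> illegal
(2,4): flips 1 -> legal
(2,5): no bracket -> illegal
(3,1): flips 1 -> legal
(3,5): flips 1 -> legal
(4,0): no bracket -> illegal
(4,1): flips 2 -> legal
(4,5): no bracket -> illegal
(5,0): no bracket -> illegal
(5,3): flips 1 -> legal
(5,4): no bracket -> illegal
(6,0): flips 2 -> legal
(6,1): no bracket -> illegal
(6,2): flips 3 -> legal
(6,3): no bracket -> illegal
W mobility = 7

Answer: B=5 W=7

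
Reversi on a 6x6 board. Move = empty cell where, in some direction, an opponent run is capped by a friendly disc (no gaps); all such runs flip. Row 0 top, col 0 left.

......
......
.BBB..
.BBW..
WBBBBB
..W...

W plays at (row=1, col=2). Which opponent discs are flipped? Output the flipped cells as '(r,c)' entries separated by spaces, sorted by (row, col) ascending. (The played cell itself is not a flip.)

Dir NW: first cell '.' (not opp) -> no flip
Dir N: first cell '.' (not opp) -> no flip
Dir NE: first cell '.' (not opp) -> no flip
Dir W: first cell '.' (not opp) -> no flip
Dir E: first cell '.' (not opp) -> no flip
Dir SW: opp run (2,1), next='.' -> no flip
Dir S: opp run (2,2) (3,2) (4,2) capped by W -> flip
Dir SE: opp run (2,3), next='.' -> no flip

Answer: (2,2) (3,2) (4,2)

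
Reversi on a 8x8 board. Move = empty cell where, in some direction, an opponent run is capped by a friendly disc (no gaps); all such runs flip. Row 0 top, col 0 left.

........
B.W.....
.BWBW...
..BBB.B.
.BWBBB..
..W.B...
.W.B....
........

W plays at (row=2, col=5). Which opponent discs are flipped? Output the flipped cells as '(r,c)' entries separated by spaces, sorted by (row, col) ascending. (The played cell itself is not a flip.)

Dir NW: first cell '.' (not opp) -> no flip
Dir N: first cell '.' (not opp) -> no flip
Dir NE: first cell '.' (not opp) -> no flip
Dir W: first cell 'W' (not opp) -> no flip
Dir E: first cell '.' (not opp) -> no flip
Dir SW: opp run (3,4) (4,3) capped by W -> flip
Dir S: first cell '.' (not opp) -> no flip
Dir SE: opp run (3,6), next='.' -> no flip

Answer: (3,4) (4,3)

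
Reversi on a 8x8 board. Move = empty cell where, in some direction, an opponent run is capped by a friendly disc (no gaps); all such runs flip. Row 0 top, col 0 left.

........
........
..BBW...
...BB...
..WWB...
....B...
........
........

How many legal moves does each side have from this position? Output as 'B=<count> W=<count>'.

-- B to move --
(1,3): no bracket -> illegal
(1,4): flips 1 -> legal
(1,5): flips 1 -> legal
(2,5): flips 1 -> legal
(3,1): no bracket -> illegal
(3,2): flips 1 -> legal
(3,5): no bracket -> illegal
(4,1): flips 2 -> legal
(5,1): flips 1 -> legal
(5,2): flips 1 -> legal
(5,3): flips 1 -> legal
B mobility = 8
-- W to move --
(1,1): no bracket -> illegal
(1,2): no bracket -> illegal
(1,3): flips 2 -> legal
(1,4): no bracket -> illegal
(2,1): flips 2 -> legal
(2,5): flips 1 -> legal
(3,1): no bracket -> illegal
(3,2): no bracket -> illegal
(3,5): no bracket -> illegal
(4,5): flips 1 -> legal
(5,3): no bracket -> illegal
(5,5): no bracket -> illegal
(6,3): no bracket -> illegal
(6,4): flips 3 -> legal
(6,5): flips 1 -> legal
W mobility = 6

Answer: B=8 W=6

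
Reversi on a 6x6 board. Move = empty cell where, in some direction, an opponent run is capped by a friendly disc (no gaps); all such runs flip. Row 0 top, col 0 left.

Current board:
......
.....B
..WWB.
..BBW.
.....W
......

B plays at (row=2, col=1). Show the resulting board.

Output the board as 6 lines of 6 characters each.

Place B at (2,1); scan 8 dirs for brackets.
Dir NW: first cell '.' (not opp) -> no flip
Dir N: first cell '.' (not opp) -> no flip
Dir NE: first cell '.' (not opp) -> no flip
Dir W: first cell '.' (not opp) -> no flip
Dir E: opp run (2,2) (2,3) capped by B -> flip
Dir SW: first cell '.' (not opp) -> no flip
Dir S: first cell '.' (not opp) -> no flip
Dir SE: first cell 'B' (not opp) -> no flip
All flips: (2,2) (2,3)

Answer: ......
.....B
.BBBB.
..BBW.
.....W
......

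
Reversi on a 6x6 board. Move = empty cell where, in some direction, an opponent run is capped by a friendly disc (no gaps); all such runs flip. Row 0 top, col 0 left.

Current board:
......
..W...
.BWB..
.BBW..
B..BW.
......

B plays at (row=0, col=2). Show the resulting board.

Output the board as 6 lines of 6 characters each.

Place B at (0,2); scan 8 dirs for brackets.
Dir NW: edge -> no flip
Dir N: edge -> no flip
Dir NE: edge -> no flip
Dir W: first cell '.' (not opp) -> no flip
Dir E: first cell '.' (not opp) -> no flip
Dir SW: first cell '.' (not opp) -> no flip
Dir S: opp run (1,2) (2,2) capped by B -> flip
Dir SE: first cell '.' (not opp) -> no flip
All flips: (1,2) (2,2)

Answer: ..B...
..B...
.BBB..
.BBW..
B..BW.
......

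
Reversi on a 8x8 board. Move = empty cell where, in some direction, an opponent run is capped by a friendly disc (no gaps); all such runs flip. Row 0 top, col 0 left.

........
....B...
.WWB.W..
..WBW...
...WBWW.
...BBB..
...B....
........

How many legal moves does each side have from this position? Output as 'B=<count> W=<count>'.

Answer: B=12 W=10

Derivation:
-- B to move --
(1,0): flips 3 -> legal
(1,1): flips 1 -> legal
(1,2): no bracket -> illegal
(1,3): no bracket -> illegal
(1,5): no bracket -> illegal
(1,6): no bracket -> illegal
(2,0): flips 2 -> legal
(2,4): flips 1 -> legal
(2,6): no bracket -> illegal
(3,0): no bracket -> illegal
(3,1): flips 1 -> legal
(3,5): flips 2 -> legal
(3,6): flips 2 -> legal
(3,7): flips 1 -> legal
(4,1): flips 1 -> legal
(4,2): flips 1 -> legal
(4,7): flips 2 -> legal
(5,2): no bracket -> illegal
(5,6): flips 2 -> legal
(5,7): no bracket -> illegal
B mobility = 12
-- W to move --
(0,3): flips 1 -> legal
(0,4): no bracket -> illegal
(0,5): flips 2 -> legal
(1,2): flips 1 -> legal
(1,3): flips 2 -> legal
(1,5): no bracket -> illegal
(2,4): flips 1 -> legal
(3,5): no bracket -> illegal
(4,2): no bracket -> illegal
(5,2): no bracket -> illegal
(5,6): no bracket -> illegal
(6,2): no bracket -> illegal
(6,4): flips 3 -> legal
(6,5): flips 2 -> legal
(6,6): flips 3 -> legal
(7,2): flips 2 -> legal
(7,3): flips 2 -> legal
(7,4): no bracket -> illegal
W mobility = 10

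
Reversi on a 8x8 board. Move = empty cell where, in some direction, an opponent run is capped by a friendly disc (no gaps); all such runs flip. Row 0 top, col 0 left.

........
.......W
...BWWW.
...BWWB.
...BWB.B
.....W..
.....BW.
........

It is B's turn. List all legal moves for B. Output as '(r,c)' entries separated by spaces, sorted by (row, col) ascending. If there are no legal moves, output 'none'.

Answer: (1,4) (1,5) (1,6) (2,7) (6,7) (7,7)

Derivation:
(0,6): no bracket -> illegal
(0,7): no bracket -> illegal
(1,3): no bracket -> illegal
(1,4): flips 1 -> legal
(1,5): flips 3 -> legal
(1,6): flips 3 -> legal
(2,7): flips 3 -> legal
(3,7): no bracket -> illegal
(4,6): no bracket -> illegal
(5,3): no bracket -> illegal
(5,4): no bracket -> illegal
(5,6): no bracket -> illegal
(5,7): no bracket -> illegal
(6,4): no bracket -> illegal
(6,7): flips 1 -> legal
(7,5): no bracket -> illegal
(7,6): no bracket -> illegal
(7,7): flips 3 -> legal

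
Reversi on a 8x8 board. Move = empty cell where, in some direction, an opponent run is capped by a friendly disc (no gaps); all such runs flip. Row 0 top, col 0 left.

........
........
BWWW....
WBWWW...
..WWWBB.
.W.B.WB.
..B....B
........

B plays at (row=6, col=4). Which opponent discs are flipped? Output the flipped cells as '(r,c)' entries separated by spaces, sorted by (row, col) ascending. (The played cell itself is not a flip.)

Answer: (5,5)

Derivation:
Dir NW: first cell 'B' (not opp) -> no flip
Dir N: first cell '.' (not opp) -> no flip
Dir NE: opp run (5,5) capped by B -> flip
Dir W: first cell '.' (not opp) -> no flip
Dir E: first cell '.' (not opp) -> no flip
Dir SW: first cell '.' (not opp) -> no flip
Dir S: first cell '.' (not opp) -> no flip
Dir SE: first cell '.' (not opp) -> no flip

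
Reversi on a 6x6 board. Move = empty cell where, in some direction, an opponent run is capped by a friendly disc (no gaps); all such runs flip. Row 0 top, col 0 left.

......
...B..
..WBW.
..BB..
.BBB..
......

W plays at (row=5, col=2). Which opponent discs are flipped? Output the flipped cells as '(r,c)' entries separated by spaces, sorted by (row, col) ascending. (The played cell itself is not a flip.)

Dir NW: opp run (4,1), next='.' -> no flip
Dir N: opp run (4,2) (3,2) capped by W -> flip
Dir NE: opp run (4,3), next='.' -> no flip
Dir W: first cell '.' (not opp) -> no flip
Dir E: first cell '.' (not opp) -> no flip
Dir SW: edge -> no flip
Dir S: edge -> no flip
Dir SE: edge -> no flip

Answer: (3,2) (4,2)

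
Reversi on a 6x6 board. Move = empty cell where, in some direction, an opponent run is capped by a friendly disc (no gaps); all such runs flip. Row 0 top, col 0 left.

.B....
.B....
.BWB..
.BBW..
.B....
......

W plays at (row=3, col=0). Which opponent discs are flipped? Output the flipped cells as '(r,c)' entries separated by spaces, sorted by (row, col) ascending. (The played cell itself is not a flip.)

Dir NW: edge -> no flip
Dir N: first cell '.' (not opp) -> no flip
Dir NE: opp run (2,1), next='.' -> no flip
Dir W: edge -> no flip
Dir E: opp run (3,1) (3,2) capped by W -> flip
Dir SW: edge -> no flip
Dir S: first cell '.' (not opp) -> no flip
Dir SE: opp run (4,1), next='.' -> no flip

Answer: (3,1) (3,2)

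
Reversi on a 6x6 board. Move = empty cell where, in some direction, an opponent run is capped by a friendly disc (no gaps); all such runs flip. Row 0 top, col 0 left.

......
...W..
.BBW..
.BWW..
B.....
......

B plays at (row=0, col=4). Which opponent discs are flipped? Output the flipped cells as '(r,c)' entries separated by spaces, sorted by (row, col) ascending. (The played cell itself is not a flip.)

Answer: (1,3)

Derivation:
Dir NW: edge -> no flip
Dir N: edge -> no flip
Dir NE: edge -> no flip
Dir W: first cell '.' (not opp) -> no flip
Dir E: first cell '.' (not opp) -> no flip
Dir SW: opp run (1,3) capped by B -> flip
Dir S: first cell '.' (not opp) -> no flip
Dir SE: first cell '.' (not opp) -> no flip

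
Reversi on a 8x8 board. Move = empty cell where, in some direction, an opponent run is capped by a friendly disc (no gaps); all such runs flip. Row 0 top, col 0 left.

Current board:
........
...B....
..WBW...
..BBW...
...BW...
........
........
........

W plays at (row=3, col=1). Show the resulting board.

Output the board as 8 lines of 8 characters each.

Place W at (3,1); scan 8 dirs for brackets.
Dir NW: first cell '.' (not opp) -> no flip
Dir N: first cell '.' (not opp) -> no flip
Dir NE: first cell 'W' (not opp) -> no flip
Dir W: first cell '.' (not opp) -> no flip
Dir E: opp run (3,2) (3,3) capped by W -> flip
Dir SW: first cell '.' (not opp) -> no flip
Dir S: first cell '.' (not opp) -> no flip
Dir SE: first cell '.' (not opp) -> no flip
All flips: (3,2) (3,3)

Answer: ........
...B....
..WBW...
.WWWW...
...BW...
........
........
........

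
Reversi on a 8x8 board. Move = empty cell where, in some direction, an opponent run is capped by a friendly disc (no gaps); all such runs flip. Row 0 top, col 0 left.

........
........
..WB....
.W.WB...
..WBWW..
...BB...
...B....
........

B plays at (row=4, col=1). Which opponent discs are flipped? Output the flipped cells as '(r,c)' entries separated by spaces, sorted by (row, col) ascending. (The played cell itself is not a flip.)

Answer: (4,2)

Derivation:
Dir NW: first cell '.' (not opp) -> no flip
Dir N: opp run (3,1), next='.' -> no flip
Dir NE: first cell '.' (not opp) -> no flip
Dir W: first cell '.' (not opp) -> no flip
Dir E: opp run (4,2) capped by B -> flip
Dir SW: first cell '.' (not opp) -> no flip
Dir S: first cell '.' (not opp) -> no flip
Dir SE: first cell '.' (not opp) -> no flip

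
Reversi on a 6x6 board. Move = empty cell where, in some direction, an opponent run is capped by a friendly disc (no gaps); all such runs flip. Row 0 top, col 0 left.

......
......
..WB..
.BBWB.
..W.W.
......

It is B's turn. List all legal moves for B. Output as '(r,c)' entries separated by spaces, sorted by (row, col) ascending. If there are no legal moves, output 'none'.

(1,1): no bracket -> illegal
(1,2): flips 1 -> legal
(1,3): flips 1 -> legal
(2,1): flips 1 -> legal
(2,4): no bracket -> illegal
(3,5): no bracket -> illegal
(4,1): no bracket -> illegal
(4,3): flips 1 -> legal
(4,5): no bracket -> illegal
(5,1): no bracket -> illegal
(5,2): flips 1 -> legal
(5,3): flips 1 -> legal
(5,4): flips 1 -> legal
(5,5): no bracket -> illegal

Answer: (1,2) (1,3) (2,1) (4,3) (5,2) (5,3) (5,4)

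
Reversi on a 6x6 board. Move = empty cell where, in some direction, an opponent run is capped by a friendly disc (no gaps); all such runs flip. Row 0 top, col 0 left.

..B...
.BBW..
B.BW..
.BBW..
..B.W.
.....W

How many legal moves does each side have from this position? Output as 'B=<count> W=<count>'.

-- B to move --
(0,3): no bracket -> illegal
(0,4): flips 1 -> legal
(1,4): flips 2 -> legal
(2,4): flips 3 -> legal
(3,4): flips 2 -> legal
(3,5): no bracket -> illegal
(4,3): no bracket -> illegal
(4,5): no bracket -> illegal
(5,3): no bracket -> illegal
(5,4): no bracket -> illegal
B mobility = 4
-- W to move --
(0,0): flips 2 -> legal
(0,1): flips 1 -> legal
(0,3): no bracket -> illegal
(1,0): flips 2 -> legal
(2,1): flips 1 -> legal
(3,0): flips 2 -> legal
(4,0): flips 2 -> legal
(4,1): flips 1 -> legal
(4,3): no bracket -> illegal
(5,1): flips 1 -> legal
(5,2): no bracket -> illegal
(5,3): no bracket -> illegal
W mobility = 8

Answer: B=4 W=8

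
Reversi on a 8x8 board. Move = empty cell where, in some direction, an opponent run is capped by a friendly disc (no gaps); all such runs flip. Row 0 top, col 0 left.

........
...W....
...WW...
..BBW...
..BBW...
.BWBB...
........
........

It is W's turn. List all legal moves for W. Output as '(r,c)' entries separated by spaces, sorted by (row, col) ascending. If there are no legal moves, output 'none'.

(2,1): no bracket -> illegal
(2,2): flips 3 -> legal
(3,1): flips 2 -> legal
(4,0): no bracket -> illegal
(4,1): flips 3 -> legal
(4,5): no bracket -> illegal
(5,0): flips 1 -> legal
(5,5): flips 2 -> legal
(6,0): flips 3 -> legal
(6,1): no bracket -> illegal
(6,2): flips 1 -> legal
(6,3): flips 3 -> legal
(6,4): flips 1 -> legal
(6,5): no bracket -> illegal

Answer: (2,2) (3,1) (4,1) (5,0) (5,5) (6,0) (6,2) (6,3) (6,4)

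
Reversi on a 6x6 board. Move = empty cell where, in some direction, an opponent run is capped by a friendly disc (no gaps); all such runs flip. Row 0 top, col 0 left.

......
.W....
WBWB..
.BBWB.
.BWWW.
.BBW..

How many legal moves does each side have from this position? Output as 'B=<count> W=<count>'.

-- B to move --
(0,0): no bracket -> illegal
(0,1): flips 1 -> legal
(0,2): no bracket -> illegal
(1,0): no bracket -> illegal
(1,2): flips 1 -> legal
(1,3): flips 1 -> legal
(2,4): flips 2 -> legal
(3,0): no bracket -> illegal
(3,5): no bracket -> illegal
(4,5): flips 3 -> legal
(5,4): flips 3 -> legal
(5,5): no bracket -> illegal
B mobility = 6
-- W to move --
(1,0): flips 2 -> legal
(1,2): no bracket -> illegal
(1,3): flips 1 -> legal
(1,4): no bracket -> illegal
(2,4): flips 2 -> legal
(2,5): flips 1 -> legal
(3,0): flips 2 -> legal
(3,5): flips 1 -> legal
(4,0): flips 2 -> legal
(4,5): no bracket -> illegal
(5,0): flips 2 -> legal
W mobility = 8

Answer: B=6 W=8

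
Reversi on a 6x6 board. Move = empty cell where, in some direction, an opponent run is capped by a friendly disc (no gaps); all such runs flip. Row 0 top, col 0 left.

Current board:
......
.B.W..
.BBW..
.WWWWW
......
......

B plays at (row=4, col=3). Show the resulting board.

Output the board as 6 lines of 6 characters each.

Place B at (4,3); scan 8 dirs for brackets.
Dir NW: opp run (3,2) capped by B -> flip
Dir N: opp run (3,3) (2,3) (1,3), next='.' -> no flip
Dir NE: opp run (3,4), next='.' -> no flip
Dir W: first cell '.' (not opp) -> no flip
Dir E: first cell '.' (not opp) -> no flip
Dir SW: first cell '.' (not opp) -> no flip
Dir S: first cell '.' (not opp) -> no flip
Dir SE: first cell '.' (not opp) -> no flip
All flips: (3,2)

Answer: ......
.B.W..
.BBW..
.WBWWW
...B..
......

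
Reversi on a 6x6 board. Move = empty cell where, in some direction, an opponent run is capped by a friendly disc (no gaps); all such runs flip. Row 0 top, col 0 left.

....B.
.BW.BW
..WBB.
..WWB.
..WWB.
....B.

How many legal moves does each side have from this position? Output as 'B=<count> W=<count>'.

Answer: B=8 W=8

Derivation:
-- B to move --
(0,1): flips 1 -> legal
(0,2): no bracket -> illegal
(0,3): no bracket -> illegal
(0,5): no bracket -> illegal
(1,3): flips 1 -> legal
(2,1): flips 3 -> legal
(2,5): no bracket -> illegal
(3,1): flips 2 -> legal
(4,1): flips 3 -> legal
(5,1): flips 2 -> legal
(5,2): flips 1 -> legal
(5,3): flips 2 -> legal
B mobility = 8
-- W to move --
(0,0): flips 1 -> legal
(0,1): no bracket -> illegal
(0,2): no bracket -> illegal
(0,3): no bracket -> illegal
(0,5): flips 2 -> legal
(1,0): flips 1 -> legal
(1,3): flips 2 -> legal
(2,0): no bracket -> illegal
(2,1): no bracket -> illegal
(2,5): flips 3 -> legal
(3,5): flips 1 -> legal
(4,5): flips 3 -> legal
(5,3): no bracket -> illegal
(5,5): flips 1 -> legal
W mobility = 8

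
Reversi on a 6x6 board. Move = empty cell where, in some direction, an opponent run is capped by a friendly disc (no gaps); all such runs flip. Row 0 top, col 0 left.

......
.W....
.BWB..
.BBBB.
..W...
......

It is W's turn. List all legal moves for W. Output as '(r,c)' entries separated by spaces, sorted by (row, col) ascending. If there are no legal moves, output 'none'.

Answer: (2,0) (2,4) (4,0) (4,1) (4,4)

Derivation:
(1,0): no bracket -> illegal
(1,2): no bracket -> illegal
(1,3): no bracket -> illegal
(1,4): no bracket -> illegal
(2,0): flips 2 -> legal
(2,4): flips 2 -> legal
(2,5): no bracket -> illegal
(3,0): no bracket -> illegal
(3,5): no bracket -> illegal
(4,0): flips 1 -> legal
(4,1): flips 2 -> legal
(4,3): no bracket -> illegal
(4,4): flips 1 -> legal
(4,5): no bracket -> illegal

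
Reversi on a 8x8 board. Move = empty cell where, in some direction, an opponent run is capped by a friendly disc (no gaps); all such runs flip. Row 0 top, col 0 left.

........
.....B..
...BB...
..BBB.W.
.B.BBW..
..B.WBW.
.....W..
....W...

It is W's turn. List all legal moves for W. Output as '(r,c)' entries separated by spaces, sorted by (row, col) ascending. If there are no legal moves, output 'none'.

(0,4): no bracket -> illegal
(0,5): no bracket -> illegal
(0,6): no bracket -> illegal
(1,2): flips 2 -> legal
(1,3): no bracket -> illegal
(1,4): flips 3 -> legal
(1,6): no bracket -> illegal
(2,1): flips 2 -> legal
(2,2): no bracket -> illegal
(2,5): no bracket -> illegal
(2,6): no bracket -> illegal
(3,0): no bracket -> illegal
(3,1): no bracket -> illegal
(3,5): no bracket -> illegal
(4,0): no bracket -> illegal
(4,2): flips 2 -> legal
(4,6): no bracket -> illegal
(5,0): no bracket -> illegal
(5,1): no bracket -> illegal
(5,3): no bracket -> illegal
(6,1): no bracket -> illegal
(6,2): no bracket -> illegal
(6,3): no bracket -> illegal
(6,4): no bracket -> illegal
(6,6): no bracket -> illegal

Answer: (1,2) (1,4) (2,1) (4,2)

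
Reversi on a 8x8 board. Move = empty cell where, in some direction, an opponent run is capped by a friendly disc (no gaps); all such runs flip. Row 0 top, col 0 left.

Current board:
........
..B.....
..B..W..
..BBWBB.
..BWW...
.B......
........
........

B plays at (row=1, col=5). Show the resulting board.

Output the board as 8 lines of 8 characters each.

Place B at (1,5); scan 8 dirs for brackets.
Dir NW: first cell '.' (not opp) -> no flip
Dir N: first cell '.' (not opp) -> no flip
Dir NE: first cell '.' (not opp) -> no flip
Dir W: first cell '.' (not opp) -> no flip
Dir E: first cell '.' (not opp) -> no flip
Dir SW: first cell '.' (not opp) -> no flip
Dir S: opp run (2,5) capped by B -> flip
Dir SE: first cell '.' (not opp) -> no flip
All flips: (2,5)

Answer: ........
..B..B..
..B..B..
..BBWBB.
..BWW...
.B......
........
........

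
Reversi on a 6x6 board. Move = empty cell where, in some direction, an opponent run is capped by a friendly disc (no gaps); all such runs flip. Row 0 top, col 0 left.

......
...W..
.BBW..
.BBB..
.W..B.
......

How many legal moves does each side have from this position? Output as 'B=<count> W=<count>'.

-- B to move --
(0,2): no bracket -> illegal
(0,3): flips 2 -> legal
(0,4): flips 1 -> legal
(1,2): no bracket -> illegal
(1,4): flips 1 -> legal
(2,4): flips 1 -> legal
(3,0): no bracket -> illegal
(3,4): no bracket -> illegal
(4,0): no bracket -> illegal
(4,2): no bracket -> illegal
(5,0): flips 1 -> legal
(5,1): flips 1 -> legal
(5,2): no bracket -> illegal
B mobility = 6
-- W to move --
(1,0): no bracket -> illegal
(1,1): flips 2 -> legal
(1,2): no bracket -> illegal
(2,0): flips 2 -> legal
(2,4): no bracket -> illegal
(3,0): no bracket -> illegal
(3,4): no bracket -> illegal
(3,5): no bracket -> illegal
(4,0): flips 2 -> legal
(4,2): no bracket -> illegal
(4,3): flips 1 -> legal
(4,5): no bracket -> illegal
(5,3): no bracket -> illegal
(5,4): no bracket -> illegal
(5,5): no bracket -> illegal
W mobility = 4

Answer: B=6 W=4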